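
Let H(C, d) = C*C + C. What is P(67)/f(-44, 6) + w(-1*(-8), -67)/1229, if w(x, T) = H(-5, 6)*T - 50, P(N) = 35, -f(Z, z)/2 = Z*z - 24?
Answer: -757625/707904 ≈ -1.0702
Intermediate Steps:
f(Z, z) = 48 - 2*Z*z (f(Z, z) = -2*(Z*z - 24) = -2*(-24 + Z*z) = 48 - 2*Z*z)
H(C, d) = C + C² (H(C, d) = C² + C = C + C²)
w(x, T) = -50 + 20*T (w(x, T) = (-5*(1 - 5))*T - 50 = (-5*(-4))*T - 50 = 20*T - 50 = -50 + 20*T)
P(67)/f(-44, 6) + w(-1*(-8), -67)/1229 = 35/(48 - 2*(-44)*6) + (-50 + 20*(-67))/1229 = 35/(48 + 528) + (-50 - 1340)*(1/1229) = 35/576 - 1390*1/1229 = 35*(1/576) - 1390/1229 = 35/576 - 1390/1229 = -757625/707904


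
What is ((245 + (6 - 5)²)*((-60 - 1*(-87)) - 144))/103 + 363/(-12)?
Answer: -127591/412 ≈ -309.69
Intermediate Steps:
((245 + (6 - 5)²)*((-60 - 1*(-87)) - 144))/103 + 363/(-12) = ((245 + 1²)*((-60 + 87) - 144))*(1/103) + 363*(-1/12) = ((245 + 1)*(27 - 144))*(1/103) - 121/4 = (246*(-117))*(1/103) - 121/4 = -28782*1/103 - 121/4 = -28782/103 - 121/4 = -127591/412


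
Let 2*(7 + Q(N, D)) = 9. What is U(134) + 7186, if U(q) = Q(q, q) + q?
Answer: 14635/2 ≈ 7317.5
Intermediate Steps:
Q(N, D) = -5/2 (Q(N, D) = -7 + (½)*9 = -7 + 9/2 = -5/2)
U(q) = -5/2 + q
U(134) + 7186 = (-5/2 + 134) + 7186 = 263/2 + 7186 = 14635/2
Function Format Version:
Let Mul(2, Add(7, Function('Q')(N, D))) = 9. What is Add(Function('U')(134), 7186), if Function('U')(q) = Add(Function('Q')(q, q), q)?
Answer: Rational(14635, 2) ≈ 7317.5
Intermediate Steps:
Function('Q')(N, D) = Rational(-5, 2) (Function('Q')(N, D) = Add(-7, Mul(Rational(1, 2), 9)) = Add(-7, Rational(9, 2)) = Rational(-5, 2))
Function('U')(q) = Add(Rational(-5, 2), q)
Add(Function('U')(134), 7186) = Add(Add(Rational(-5, 2), 134), 7186) = Add(Rational(263, 2), 7186) = Rational(14635, 2)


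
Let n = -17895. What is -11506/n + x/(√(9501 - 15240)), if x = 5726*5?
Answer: 11506/17895 - 28630*I*√5739/5739 ≈ 0.64297 - 377.92*I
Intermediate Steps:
x = 28630
-11506/n + x/(√(9501 - 15240)) = -11506/(-17895) + 28630/(√(9501 - 15240)) = -11506*(-1/17895) + 28630/(√(-5739)) = 11506/17895 + 28630/((I*√5739)) = 11506/17895 + 28630*(-I*√5739/5739) = 11506/17895 - 28630*I*√5739/5739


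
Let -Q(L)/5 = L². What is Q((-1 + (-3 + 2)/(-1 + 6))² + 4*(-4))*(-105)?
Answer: 2782416/25 ≈ 1.1130e+5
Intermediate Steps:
Q(L) = -5*L²
Q((-1 + (-3 + 2)/(-1 + 6))² + 4*(-4))*(-105) = -5*((-1 + (-3 + 2)/(-1 + 6))² + 4*(-4))²*(-105) = -5*((-1 - 1/5)² - 16)²*(-105) = -5*((-1 - 1*⅕)² - 16)²*(-105) = -5*((-1 - ⅕)² - 16)²*(-105) = -5*((-6/5)² - 16)²*(-105) = -5*(36/25 - 16)²*(-105) = -5*(-364/25)²*(-105) = -5*132496/625*(-105) = -132496/125*(-105) = 2782416/25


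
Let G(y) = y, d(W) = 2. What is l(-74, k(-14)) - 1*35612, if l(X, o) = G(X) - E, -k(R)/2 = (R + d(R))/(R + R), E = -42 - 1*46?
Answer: -35598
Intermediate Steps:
E = -88 (E = -42 - 46 = -88)
k(R) = -(2 + R)/R (k(R) = -2*(R + 2)/(R + R) = -2*(2 + R)/(2*R) = -2*(2 + R)*1/(2*R) = -(2 + R)/R)
l(X, o) = 88 + X (l(X, o) = X - 1*(-88) = X + 88 = 88 + X)
l(-74, k(-14)) - 1*35612 = (88 - 74) - 1*35612 = 14 - 35612 = -35598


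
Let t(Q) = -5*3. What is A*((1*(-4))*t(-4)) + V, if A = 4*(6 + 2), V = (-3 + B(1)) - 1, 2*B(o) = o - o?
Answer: 1916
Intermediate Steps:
B(o) = 0 (B(o) = (o - o)/2 = (½)*0 = 0)
t(Q) = -15
V = -4 (V = (-3 + 0) - 1 = -3 - 1 = -4)
A = 32 (A = 4*8 = 32)
A*((1*(-4))*t(-4)) + V = 32*((1*(-4))*(-15)) - 4 = 32*(-4*(-15)) - 4 = 32*60 - 4 = 1920 - 4 = 1916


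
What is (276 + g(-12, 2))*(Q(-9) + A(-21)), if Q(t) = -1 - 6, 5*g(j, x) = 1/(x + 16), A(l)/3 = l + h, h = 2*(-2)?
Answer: -1018481/45 ≈ -22633.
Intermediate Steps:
h = -4
A(l) = -12 + 3*l (A(l) = 3*(l - 4) = 3*(-4 + l) = -12 + 3*l)
g(j, x) = 1/(5*(16 + x)) (g(j, x) = 1/(5*(x + 16)) = 1/(5*(16 + x)))
Q(t) = -7
(276 + g(-12, 2))*(Q(-9) + A(-21)) = (276 + 1/(5*(16 + 2)))*(-7 + (-12 + 3*(-21))) = (276 + (⅕)/18)*(-7 + (-12 - 63)) = (276 + (⅕)*(1/18))*(-7 - 75) = (276 + 1/90)*(-82) = (24841/90)*(-82) = -1018481/45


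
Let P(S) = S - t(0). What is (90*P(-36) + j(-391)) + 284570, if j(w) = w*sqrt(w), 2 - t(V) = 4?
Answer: 281510 - 391*I*sqrt(391) ≈ 2.8151e+5 - 7731.5*I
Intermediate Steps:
t(V) = -2 (t(V) = 2 - 1*4 = 2 - 4 = -2)
P(S) = 2 + S (P(S) = S - 1*(-2) = S + 2 = 2 + S)
j(w) = w**(3/2)
(90*P(-36) + j(-391)) + 284570 = (90*(2 - 36) + (-391)**(3/2)) + 284570 = (90*(-34) - 391*I*sqrt(391)) + 284570 = (-3060 - 391*I*sqrt(391)) + 284570 = 281510 - 391*I*sqrt(391)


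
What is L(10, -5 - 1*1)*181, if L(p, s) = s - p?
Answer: -2896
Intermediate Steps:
L(10, -5 - 1*1)*181 = ((-5 - 1*1) - 1*10)*181 = ((-5 - 1) - 10)*181 = (-6 - 10)*181 = -16*181 = -2896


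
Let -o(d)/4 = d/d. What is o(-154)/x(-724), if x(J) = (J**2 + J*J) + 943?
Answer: -4/1049295 ≈ -3.8121e-6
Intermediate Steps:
o(d) = -4 (o(d) = -4*d/d = -4*1 = -4)
x(J) = 943 + 2*J**2 (x(J) = (J**2 + J**2) + 943 = 2*J**2 + 943 = 943 + 2*J**2)
o(-154)/x(-724) = -4/(943 + 2*(-724)**2) = -4/(943 + 2*524176) = -4/(943 + 1048352) = -4/1049295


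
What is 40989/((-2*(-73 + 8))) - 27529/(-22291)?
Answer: 70558813/222910 ≈ 316.54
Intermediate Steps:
40989/((-2*(-73 + 8))) - 27529/(-22291) = 40989/((-2*(-65))) - 27529*(-1/22291) = 40989/130 + 27529/22291 = 40989*(1/130) + 27529/22291 = 3153/10 + 27529/22291 = 70558813/222910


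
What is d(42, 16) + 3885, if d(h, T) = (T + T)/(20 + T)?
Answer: 34973/9 ≈ 3885.9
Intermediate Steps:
d(h, T) = 2*T/(20 + T) (d(h, T) = (2*T)/(20 + T) = 2*T/(20 + T))
d(42, 16) + 3885 = 2*16/(20 + 16) + 3885 = 2*16/36 + 3885 = 2*16*(1/36) + 3885 = 8/9 + 3885 = 34973/9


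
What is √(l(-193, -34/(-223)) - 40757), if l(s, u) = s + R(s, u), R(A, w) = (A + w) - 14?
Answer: I*√2046688871/223 ≈ 202.87*I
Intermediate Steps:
R(A, w) = -14 + A + w
l(s, u) = -14 + u + 2*s (l(s, u) = s + (-14 + s + u) = -14 + u + 2*s)
√(l(-193, -34/(-223)) - 40757) = √((-14 - 34/(-223) + 2*(-193)) - 40757) = √((-14 - 34*(-1/223) - 386) - 40757) = √((-14 + 34/223 - 386) - 40757) = √(-89166/223 - 40757) = √(-9177977/223) = I*√2046688871/223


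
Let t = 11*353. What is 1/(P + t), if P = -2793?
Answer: 1/1090 ≈ 0.00091743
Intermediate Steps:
t = 3883
1/(P + t) = 1/(-2793 + 3883) = 1/1090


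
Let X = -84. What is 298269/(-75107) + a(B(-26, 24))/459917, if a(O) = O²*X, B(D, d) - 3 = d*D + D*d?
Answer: -9916268108373/34542986119 ≈ -287.07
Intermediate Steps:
B(D, d) = 3 + 2*D*d (B(D, d) = 3 + (d*D + D*d) = 3 + (D*d + D*d) = 3 + 2*D*d)
a(O) = -84*O² (a(O) = O²*(-84) = -84*O²)
298269/(-75107) + a(B(-26, 24))/459917 = 298269/(-75107) - 84*(3 + 2*(-26)*24)²/459917 = 298269*(-1/75107) - 84*(3 - 1248)²*(1/459917) = -298269/75107 - 84*(-1245)²*(1/459917) = -298269/75107 - 84*1550025*(1/459917) = -298269/75107 - 130202100*1/459917 = -298269/75107 - 130202100/459917 = -9916268108373/34542986119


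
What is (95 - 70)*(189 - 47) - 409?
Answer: 3141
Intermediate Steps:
(95 - 70)*(189 - 47) - 409 = 25*142 - 409 = 3550 - 409 = 3141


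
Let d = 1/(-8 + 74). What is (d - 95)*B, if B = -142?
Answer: 445099/33 ≈ 13488.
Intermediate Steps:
d = 1/66 ≈ 0.015152
(d - 95)*B = (1/66 - 95)*(-142) = -6269/66*(-142) = 445099/33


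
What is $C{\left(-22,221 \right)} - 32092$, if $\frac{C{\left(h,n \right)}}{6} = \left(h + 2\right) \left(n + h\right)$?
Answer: $-55972$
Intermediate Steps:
$C{\left(h,n \right)} = 6 \left(2 + h\right) \left(h + n\right)$ ($C{\left(h,n \right)} = 6 \left(h + 2\right) \left(n + h\right) = 6 \left(2 + h\right) \left(h + n\right)$)
$C{\left(-22,221 \right)} - 32092 = \left(6 \left(-22\right)^{2} + 12 \left(-22\right) + 12 \cdot 221 + 6 \left(-22\right) 221\right) - 32092 = \left(6 \cdot 484 - 264 + 2652 - 29172\right) - 32092 = \left(2904 - 264 + 2652 - 29172\right) - 32092 = -23880 - 32092 = -55972$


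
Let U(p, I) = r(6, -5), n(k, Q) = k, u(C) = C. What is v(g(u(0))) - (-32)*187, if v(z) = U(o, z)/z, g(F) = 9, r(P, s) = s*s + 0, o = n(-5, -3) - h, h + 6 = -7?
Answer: 53881/9 ≈ 5986.8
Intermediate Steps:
h = -13 (h = -6 - 7 = -13)
o = 8 (o = -5 - 1*(-13) = -5 + 13 = 8)
r(P, s) = s² (r(P, s) = s² + 0 = s²)
U(p, I) = 25 (U(p, I) = (-5)² = 25)
v(z) = 25/z
v(g(u(0))) - (-32)*187 = 25/9 - (-32)*187 = 25*(⅑) - 1*(-5984) = 25/9 + 5984 = 53881/9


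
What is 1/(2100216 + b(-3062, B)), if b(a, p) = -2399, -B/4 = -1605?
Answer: 1/2097817 ≈ 4.7669e-7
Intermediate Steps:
B = 6420 (B = -4*(-1605) = 6420)
1/(2100216 + b(-3062, B)) = 1/(2100216 - 2399) = 1/2097817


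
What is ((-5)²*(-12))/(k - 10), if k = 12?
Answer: -150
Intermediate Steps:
((-5)²*(-12))/(k - 10) = ((-5)²*(-12))/(12 - 10) = (25*(-12))/2 = -300*½ = -150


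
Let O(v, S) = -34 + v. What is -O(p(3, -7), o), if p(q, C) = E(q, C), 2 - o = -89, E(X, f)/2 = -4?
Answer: 42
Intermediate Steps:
E(X, f) = -8 (E(X, f) = 2*(-4) = -8)
o = 91 (o = 2 - 1*(-89) = 2 + 89 = 91)
p(q, C) = -8
-O(p(3, -7), o) = -(-34 - 8) = -1*(-42) = 42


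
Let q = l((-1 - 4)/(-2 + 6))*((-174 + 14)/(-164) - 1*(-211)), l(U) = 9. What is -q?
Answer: -78219/41 ≈ -1907.8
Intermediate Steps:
q = 78219/41 (q = 9*((-174 + 14)/(-164) - 1*(-211)) = 9*(-160*(-1/164) + 211) = 9*(40/41 + 211) = 9*(8691/41) = 78219/41 ≈ 1907.8)
-q = -1*78219/41 = -78219/41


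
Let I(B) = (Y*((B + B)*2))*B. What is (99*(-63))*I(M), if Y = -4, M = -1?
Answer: 99792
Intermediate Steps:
I(B) = -16*B² (I(B) = (-4*(B + B)*2)*B = (-4*2*B*2)*B = (-16*B)*B = -16*B²)
(99*(-63))*I(M) = (99*(-63))*(-16*(-1)²) = -(-99792) = -6237*(-16) = 99792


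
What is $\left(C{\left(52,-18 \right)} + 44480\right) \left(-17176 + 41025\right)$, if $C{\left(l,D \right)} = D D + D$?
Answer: $1068101314$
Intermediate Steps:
$C{\left(l,D \right)} = D + D^{2}$ ($C{\left(l,D \right)} = D^{2} + D = D + D^{2}$)
$\left(C{\left(52,-18 \right)} + 44480\right) \left(-17176 + 41025\right) = \left(- 18 \left(1 - 18\right) + 44480\right) \left(-17176 + 41025\right) = \left(\left(-18\right) \left(-17\right) + 44480\right) 23849 = \left(306 + 44480\right) 23849 = 44786 \cdot 23849 = 1068101314$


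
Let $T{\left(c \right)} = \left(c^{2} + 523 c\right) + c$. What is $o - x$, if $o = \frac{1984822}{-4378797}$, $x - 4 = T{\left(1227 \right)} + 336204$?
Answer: $- \frac{10879933208767}{4378797} \approx -2.4847 \cdot 10^{6}$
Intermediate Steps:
$T{\left(c \right)} = c^{2} + 524 c$
$x = 2484685$ ($x = 4 + \left(1227 \left(524 + 1227\right) + 336204\right) = 4 + \left(1227 \cdot 1751 + 336204\right) = 4 + \left(2148477 + 336204\right) = 4 + 2484681 = 2484685$)
$o = - \frac{1984822}{4378797}$ ($o = 1984822 \left(- \frac{1}{4378797}\right) = - \frac{1984822}{4378797} \approx -0.45328$)
$o - x = - \frac{1984822}{4378797} - 2484685 = - \frac{10879933208767}{4378797}$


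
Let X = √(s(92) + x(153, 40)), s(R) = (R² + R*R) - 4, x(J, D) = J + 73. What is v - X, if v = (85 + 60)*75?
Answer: 10875 - 35*√14 ≈ 10744.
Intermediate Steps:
x(J, D) = 73 + J
s(R) = -4 + 2*R² (s(R) = (R² + R²) - 4 = 2*R² - 4 = -4 + 2*R²)
X = 35*√14 (X = √((-4 + 2*92²) + (73 + 153)) = √((-4 + 2*8464) + 226) = √((-4 + 16928) + 226) = √(16924 + 226) = √17150 = 35*√14 ≈ 130.96)
v = 10875 (v = 145*75 = 10875)
v - X = 10875 - 35*√14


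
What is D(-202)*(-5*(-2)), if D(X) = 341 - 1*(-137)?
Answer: 4780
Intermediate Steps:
D(X) = 478 (D(X) = 341 + 137 = 478)
D(-202)*(-5*(-2)) = 478*(-5*(-2)) = 478*10 = 4780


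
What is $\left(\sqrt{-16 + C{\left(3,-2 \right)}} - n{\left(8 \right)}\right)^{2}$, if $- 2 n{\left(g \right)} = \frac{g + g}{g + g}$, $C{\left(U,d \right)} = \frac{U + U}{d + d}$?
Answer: $\frac{\left(1 + i \sqrt{70}\right)^{2}}{4} \approx -17.25 + 4.1833 i$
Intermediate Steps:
$C{\left(U,d \right)} = \frac{U}{d}$ ($C{\left(U,d \right)} = \frac{2 U}{2 d} = 2 U \frac{1}{2 d} = \frac{U}{d}$)
$n{\left(g \right)} = - \frac{1}{2}$ ($n{\left(g \right)} = - \frac{\left(g + g\right) \frac{1}{g + g}}{2} = - \frac{2 g \frac{1}{2 g}}{2} = \left(- \frac{1}{2}\right) 1 = - \frac{1}{2}$)
$\left(\sqrt{-16 + C{\left(3,-2 \right)}} - n{\left(8 \right)}\right)^{2} = \left(\sqrt{-16 + \frac{3}{-2}} - - \frac{1}{2}\right)^{2} = \left(\sqrt{-16 + 3 \left(- \frac{1}{2}\right)} + \frac{1}{2}\right)^{2} = \left(\sqrt{-16 - \frac{3}{2}} + \frac{1}{2}\right)^{2} = \left(\sqrt{- \frac{35}{2}} + \frac{1}{2}\right)^{2} = \left(\frac{i \sqrt{70}}{2} + \frac{1}{2}\right)^{2} = \left(\frac{1}{2} + \frac{i \sqrt{70}}{2}\right)^{2}$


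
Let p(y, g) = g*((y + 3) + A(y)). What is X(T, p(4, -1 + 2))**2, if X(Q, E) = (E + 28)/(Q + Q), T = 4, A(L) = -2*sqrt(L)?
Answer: 961/64 ≈ 15.016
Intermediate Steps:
p(y, g) = g*(3 + y - 2*sqrt(y)) (p(y, g) = g*((y + 3) - 2*sqrt(y)) = g*((3 + y) - 2*sqrt(y)) = g*(3 + y - 2*sqrt(y)))
X(Q, E) = (28 + E)/(2*Q) (X(Q, E) = (28 + E)/((2*Q)) = (28 + E)*(1/(2*Q)) = (28 + E)/(2*Q))
X(T, p(4, -1 + 2))**2 = ((1/2)*(28 + (-1 + 2)*(3 + 4 - 2*sqrt(4)))/4)**2 = ((1/2)*(1/4)*(28 + 1*(3 + 4 - 2*2)))**2 = ((1/2)*(1/4)*(28 + 1*(3 + 4 - 4)))**2 = ((1/2)*(1/4)*(28 + 1*3))**2 = ((1/2)*(1/4)*(28 + 3))**2 = ((1/2)*(1/4)*31)**2 = (31/8)**2 = 961/64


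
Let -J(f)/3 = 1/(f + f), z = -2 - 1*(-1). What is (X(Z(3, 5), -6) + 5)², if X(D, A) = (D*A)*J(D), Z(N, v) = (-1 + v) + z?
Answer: 196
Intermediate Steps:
z = -1 (z = -2 + 1 = -1)
J(f) = -3/(2*f) (J(f) = -3/(f + f) = -3*1/(2*f) = -3/(2*f))
Z(N, v) = -2 + v (Z(N, v) = (-1 + v) - 1 = -2 + v)
X(D, A) = -3*A/2 (X(D, A) = (D*A)*(-3/(2*D)) = (A*D)*(-3/(2*D)) = -3*A/2)
(X(Z(3, 5), -6) + 5)² = (-3/2*(-6) + 5)² = (9 + 5)² = 14² = 196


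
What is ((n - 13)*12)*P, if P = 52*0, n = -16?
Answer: 0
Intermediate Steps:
P = 0
((n - 13)*12)*P = ((-16 - 13)*12)*0 = -29*12*0 = -348*0 = 0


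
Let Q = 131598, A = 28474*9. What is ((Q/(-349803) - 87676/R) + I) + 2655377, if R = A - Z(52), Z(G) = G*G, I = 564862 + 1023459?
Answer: 20911230515012318/4927597127 ≈ 4.2437e+6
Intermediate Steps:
A = 256266
I = 1588321
Z(G) = G²
R = 253562 (R = 256266 - 1*52² = 256266 - 1*2704 = 256266 - 2704 = 253562)
((Q/(-349803) - 87676/R) + I) + 2655377 = ((131598/(-349803) - 87676/253562) + 1588321) + 2655377 = ((131598*(-1/349803) - 87676*1/253562) + 1588321) + 2655377 = ((-14622/38867 - 43838/126781) + 1588321) + 2655377 = (-3557643328/4927597127 + 1588321) + 2655377 = 7826602438710439/4927597127 + 2655377 = 20911230515012318/4927597127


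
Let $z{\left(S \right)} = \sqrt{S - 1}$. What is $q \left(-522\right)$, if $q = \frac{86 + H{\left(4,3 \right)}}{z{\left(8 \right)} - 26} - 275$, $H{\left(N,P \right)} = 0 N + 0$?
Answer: $\frac{32400714}{223} + \frac{14964 \sqrt{7}}{223} \approx 1.4547 \cdot 10^{5}$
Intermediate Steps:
$H{\left(N,P \right)} = 0$ ($H{\left(N,P \right)} = 0 + 0 = 0$)
$z{\left(S \right)} = \sqrt{-1 + S}$
$q = -275 + \frac{86}{-26 + \sqrt{7}}$ ($q = \frac{86 + 0}{\sqrt{-1 + 8} - 26} - 275 = \frac{86}{\sqrt{7} - 26} - 275 = \frac{86}{-26 + \sqrt{7}} - 275 = -275 + \frac{86}{-26 + \sqrt{7}} \approx -278.68$)
$q \left(-522\right) = \left(- \frac{186211}{669} - \frac{86 \sqrt{7}}{669}\right) \left(-522\right) = \frac{32400714}{223} + \frac{14964 \sqrt{7}}{223}$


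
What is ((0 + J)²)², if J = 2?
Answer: 16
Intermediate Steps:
((0 + J)²)² = ((0 + 2)²)² = (2²)² = 4² = 16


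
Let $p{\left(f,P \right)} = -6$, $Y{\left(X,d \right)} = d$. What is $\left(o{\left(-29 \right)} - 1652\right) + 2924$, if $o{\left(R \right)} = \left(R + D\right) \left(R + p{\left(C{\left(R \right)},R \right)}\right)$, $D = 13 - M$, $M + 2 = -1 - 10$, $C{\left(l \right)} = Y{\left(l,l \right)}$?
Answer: $1377$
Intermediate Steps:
$C{\left(l \right)} = l$
$M = -13$ ($M = -2 - 11 = -13$)
$D = 26$ ($D = 13 - -13 = 13 + 13 = 26$)
$o{\left(R \right)} = \left(-6 + R\right) \left(26 + R\right)$ ($o{\left(R \right)} = \left(R + 26\right) \left(R - 6\right) = \left(26 + R\right) \left(-6 + R\right) = \left(-6 + R\right) \left(26 + R\right)$)
$\left(o{\left(-29 \right)} - 1652\right) + 2924 = \left(\left(-156 + \left(-29\right)^{2} + 20 \left(-29\right)\right) - 1652\right) + 2924 = \left(\left(-156 + 841 - 580\right) - 1652\right) + 2924 = \left(105 - 1652\right) + 2924 = -1547 + 2924 = 1377$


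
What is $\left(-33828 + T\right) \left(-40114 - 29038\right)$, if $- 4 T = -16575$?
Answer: $2052725256$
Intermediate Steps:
$T = \frac{16575}{4}$ ($T = \left(- \frac{1}{4}\right) \left(-16575\right) = \frac{16575}{4} \approx 4143.8$)
$\left(-33828 + T\right) \left(-40114 - 29038\right) = \left(-33828 + \frac{16575}{4}\right) \left(-40114 - 29038\right) = \left(- \frac{118737}{4}\right) \left(-69152\right) = 2052725256$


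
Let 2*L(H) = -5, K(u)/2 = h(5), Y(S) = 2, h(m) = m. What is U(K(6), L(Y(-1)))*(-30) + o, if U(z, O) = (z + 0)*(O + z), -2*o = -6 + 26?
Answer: -2260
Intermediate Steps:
K(u) = 10 (K(u) = 2*5 = 10)
L(H) = -5/2 (L(H) = (½)*(-5) = -5/2)
o = -10 (o = -(-6 + 26)/2 = -½*20 = -10)
U(z, O) = z*(O + z)
U(K(6), L(Y(-1)))*(-30) + o = (10*(-5/2 + 10))*(-30) - 10 = (10*(15/2))*(-30) - 10 = 75*(-30) - 10 = -2250 - 10 = -2260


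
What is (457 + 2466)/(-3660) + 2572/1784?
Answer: 524861/816180 ≈ 0.64307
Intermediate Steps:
(457 + 2466)/(-3660) + 2572/1784 = 2923*(-1/3660) + 2572*(1/1784) = -2923/3660 + 643/446 = 524861/816180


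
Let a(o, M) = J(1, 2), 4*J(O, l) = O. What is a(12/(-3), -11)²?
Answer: 1/16 ≈ 0.062500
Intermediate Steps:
J(O, l) = O/4
a(o, M) = ¼ (a(o, M) = (¼)*1 = ¼)
a(12/(-3), -11)² = (¼)² = 1/16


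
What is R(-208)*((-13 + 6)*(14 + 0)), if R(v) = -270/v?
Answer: -6615/52 ≈ -127.21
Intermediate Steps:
R(v) = -270/v
R(-208)*((-13 + 6)*(14 + 0)) = (-270/(-208))*((-13 + 6)*(14 + 0)) = (-270*(-1/208))*(-7*14) = (135/104)*(-98) = -6615/52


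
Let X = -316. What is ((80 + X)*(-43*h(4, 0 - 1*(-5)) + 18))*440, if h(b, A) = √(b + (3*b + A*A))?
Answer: -1869120 + 4465120*√41 ≈ 2.6722e+7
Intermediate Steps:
h(b, A) = √(A² + 4*b) (h(b, A) = √(b + (3*b + A²)) = √(b + (A² + 3*b)) = √(A² + 4*b))
((80 + X)*(-43*h(4, 0 - 1*(-5)) + 18))*440 = ((80 - 316)*(-43*√((0 - 1*(-5))² + 4*4) + 18))*440 = -236*(-43*√((0 + 5)² + 16) + 18)*440 = -236*(-43*√(5² + 16) + 18)*440 = -236*(-43*√(25 + 16) + 18)*440 = -236*(-43*√41 + 18)*440 = -236*(18 - 43*√41)*440 = (-4248 + 10148*√41)*440 = -1869120 + 4465120*√41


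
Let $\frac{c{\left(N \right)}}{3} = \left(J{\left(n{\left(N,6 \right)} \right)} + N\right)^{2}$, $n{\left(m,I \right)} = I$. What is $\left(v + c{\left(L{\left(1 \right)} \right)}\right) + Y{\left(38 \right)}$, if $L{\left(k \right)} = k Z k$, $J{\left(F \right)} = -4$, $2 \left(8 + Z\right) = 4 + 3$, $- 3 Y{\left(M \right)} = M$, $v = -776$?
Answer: $- \frac{6863}{12} \approx -571.92$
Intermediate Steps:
$Y{\left(M \right)} = - \frac{M}{3}$
$Z = - \frac{9}{2}$ ($Z = -8 + \frac{4 + 3}{2} = -8 + \frac{1}{2} \cdot 7 = -8 + \frac{7}{2} = - \frac{9}{2} \approx -4.5$)
$L{\left(k \right)} = - \frac{9 k^{2}}{2}$ ($L{\left(k \right)} = k \left(- \frac{9}{2}\right) k = - \frac{9 k}{2} k = - \frac{9 k^{2}}{2}$)
$c{\left(N \right)} = 3 \left(-4 + N\right)^{2}$
$\left(v + c{\left(L{\left(1 \right)} \right)}\right) + Y{\left(38 \right)} = \left(-776 + 3 \left(-4 - \frac{9 \cdot 1^{2}}{2}\right)^{2}\right) - \frac{38}{3} = \left(-776 + 3 \left(-4 - \frac{9}{2}\right)^{2}\right) - \frac{38}{3} = \left(-776 + 3 \left(- \frac{17}{2}\right)^{2}\right) - \frac{38}{3} = \left(-776 + 3 \cdot \frac{289}{4}\right) - \frac{38}{3} = \left(-776 + \frac{867}{4}\right) - \frac{38}{3} = - \frac{2237}{4} - \frac{38}{3} = - \frac{6863}{12}$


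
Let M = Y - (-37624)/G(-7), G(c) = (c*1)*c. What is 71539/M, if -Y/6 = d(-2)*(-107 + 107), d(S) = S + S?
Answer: 3505411/37624 ≈ 93.170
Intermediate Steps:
d(S) = 2*S
G(c) = c**2 (G(c) = c*c = c**2)
Y = 0 (Y = -6*2*(-2)*(-107 + 107) = -(-24)*0 = -6*0 = 0)
M = 37624/49 (M = 0 - (-37624)/((-7)**2) = 0 - (-37624)/49 = 0 - 1*(-37624/49) = 0 + 37624/49 = 37624/49 ≈ 767.84)
71539/M = 71539/(37624/49) = 71539*(49/37624) = 3505411/37624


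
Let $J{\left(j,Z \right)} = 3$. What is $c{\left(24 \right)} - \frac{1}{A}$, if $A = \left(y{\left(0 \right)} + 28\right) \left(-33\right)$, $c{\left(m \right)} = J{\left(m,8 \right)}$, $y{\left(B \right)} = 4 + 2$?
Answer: $\frac{3367}{1122} \approx 3.0009$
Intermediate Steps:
$y{\left(B \right)} = 6$
$c{\left(m \right)} = 3$
$A = -1122$ ($A = \left(6 + 28\right) \left(-33\right) = 34 \left(-33\right) = -1122$)
$c{\left(24 \right)} - \frac{1}{A} = 3 - \frac{1}{-1122} = 3 - - \frac{1}{1122} = 3 + \frac{1}{1122} = \frac{3367}{1122}$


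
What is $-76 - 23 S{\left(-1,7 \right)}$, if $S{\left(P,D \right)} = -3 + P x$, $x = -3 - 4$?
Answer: $-168$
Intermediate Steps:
$x = -7$ ($x = -3 - 4 = -7$)
$S{\left(P,D \right)} = -3 - 7 P$ ($S{\left(P,D \right)} = -3 + P \left(-7\right) = -3 - 7 P$)
$-76 - 23 S{\left(-1,7 \right)} = -76 - 23 \left(-3 - -7\right) = -76 - 23 \left(-3 + 7\right) = -76 - 92 = -168$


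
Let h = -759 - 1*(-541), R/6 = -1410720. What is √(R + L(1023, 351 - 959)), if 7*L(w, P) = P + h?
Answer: I*√8464438 ≈ 2909.4*I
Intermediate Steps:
R = -8464320 (R = 6*(-1410720) = -8464320)
h = -218 (h = -759 + 541 = -218)
L(w, P) = -218/7 + P/7 (L(w, P) = (P - 218)/7 = (-218 + P)/7 = -218/7 + P/7)
√(R + L(1023, 351 - 959)) = √(-8464320 + (-218/7 + (351 - 959)/7)) = √(-8464320 + (-218/7 + (⅐)*(-608))) = √(-8464320 + (-218/7 - 608/7)) = √(-8464320 - 118) = √(-8464438) = I*√8464438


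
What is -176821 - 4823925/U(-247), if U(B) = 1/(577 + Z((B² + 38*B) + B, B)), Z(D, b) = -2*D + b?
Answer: 494075869529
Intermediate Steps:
Z(D, b) = b - 2*D
U(B) = 1/(577 - 77*B - 2*B²) (U(B) = 1/(577 + (B - 2*((B² + 38*B) + B))) = 1/(577 + (B - 2*(B² + 39*B))) = 1/(577 + (B + (-78*B - 2*B²))) = 1/(577 + (-77*B - 2*B²)) = 1/(577 - 77*B - 2*B²))
-176821 - 4823925/U(-247) = -176821 - 4823925/(1/(577 - 247 - 2*(-247)*(39 - 247))) = -176821 - 4823925/(1/(577 - 247 - 2*(-247)*(-208))) = -176821 - 4823925/(1/(577 - 247 - 102752)) = -176821 - 4823925/(1/(-102422)) = -176821 - 4823925/(-1/102422) = -176821 - 4823925*(-102422) = -176821 + 494076046350 = 494075869529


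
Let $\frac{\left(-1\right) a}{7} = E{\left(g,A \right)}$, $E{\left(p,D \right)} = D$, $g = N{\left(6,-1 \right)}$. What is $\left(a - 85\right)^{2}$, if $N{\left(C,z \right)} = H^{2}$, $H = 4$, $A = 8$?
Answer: $19881$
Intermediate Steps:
$N{\left(C,z \right)} = 16$ ($N{\left(C,z \right)} = 4^{2} = 16$)
$g = 16$
$a = -56$ ($a = \left(-7\right) 8 = -56$)
$\left(a - 85\right)^{2} = \left(-56 - 85\right)^{2} = \left(-141\right)^{2} = 19881$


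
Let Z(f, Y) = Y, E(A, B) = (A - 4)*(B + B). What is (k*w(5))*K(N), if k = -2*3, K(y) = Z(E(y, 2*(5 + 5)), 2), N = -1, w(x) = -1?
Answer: 12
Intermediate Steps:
E(A, B) = 2*B*(-4 + A) (E(A, B) = (-4 + A)*(2*B) = 2*B*(-4 + A))
K(y) = 2
k = -6
(k*w(5))*K(N) = -6*(-1)*2 = 6*2 = 12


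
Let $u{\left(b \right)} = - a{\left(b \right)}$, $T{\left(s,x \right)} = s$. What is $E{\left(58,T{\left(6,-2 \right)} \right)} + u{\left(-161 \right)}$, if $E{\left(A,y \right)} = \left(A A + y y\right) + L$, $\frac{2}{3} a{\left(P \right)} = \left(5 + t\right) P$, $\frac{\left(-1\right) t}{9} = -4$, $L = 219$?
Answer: $\frac{27041}{2} \approx 13521.0$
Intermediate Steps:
$t = 36$ ($t = \left(-9\right) \left(-4\right) = 36$)
$a{\left(P \right)} = \frac{123 P}{2}$ ($a{\left(P \right)} = \frac{3 \left(5 + 36\right) P}{2} = \frac{3 \cdot 41 P}{2} = \frac{123 P}{2}$)
$E{\left(A,y \right)} = 219 + A^{2} + y^{2}$ ($E{\left(A,y \right)} = \left(A A + y y\right) + 219 = \left(A^{2} + y^{2}\right) + 219 = 219 + A^{2} + y^{2}$)
$u{\left(b \right)} = - \frac{123 b}{2}$
$E{\left(58,T{\left(6,-2 \right)} \right)} + u{\left(-161 \right)} = \left(219 + 58^{2} + 6^{2}\right) - - \frac{19803}{2} = \left(219 + 3364 + 36\right) + \frac{19803}{2} = 3619 + \frac{19803}{2} = \frac{27041}{2}$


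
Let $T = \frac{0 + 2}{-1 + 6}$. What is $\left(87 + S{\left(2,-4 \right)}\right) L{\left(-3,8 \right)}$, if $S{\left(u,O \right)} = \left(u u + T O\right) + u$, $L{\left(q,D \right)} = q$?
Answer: $- \frac{1371}{5} \approx -274.2$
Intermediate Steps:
$T = \frac{2}{5} \approx 0.4$
$S{\left(u,O \right)} = u + u^{2} + \frac{2 O}{5}$ ($S{\left(u,O \right)} = \left(u u + \frac{2 O}{5}\right) + u = \left(u^{2} + \frac{2 O}{5}\right) + u = u + u^{2} + \frac{2 O}{5}$)
$\left(87 + S{\left(2,-4 \right)}\right) L{\left(-3,8 \right)} = \left(87 + \left(2 + 2^{2} + \frac{2}{5} \left(-4\right)\right)\right) \left(-3\right) = \left(87 + \left(2 + 4 - \frac{8}{5}\right)\right) \left(-3\right) = \left(87 + \frac{22}{5}\right) \left(-3\right) = \frac{457}{5} \left(-3\right) = - \frac{1371}{5}$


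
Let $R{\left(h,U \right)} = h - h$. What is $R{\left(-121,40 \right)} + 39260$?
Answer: $39260$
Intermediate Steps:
$R{\left(h,U \right)} = 0$
$R{\left(-121,40 \right)} + 39260 = 0 + 39260 = 39260$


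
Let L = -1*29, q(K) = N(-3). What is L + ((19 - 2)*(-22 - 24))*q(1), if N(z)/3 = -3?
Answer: 7009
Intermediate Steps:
N(z) = -9 (N(z) = 3*(-3) = -9)
q(K) = -9
L = -29
L + ((19 - 2)*(-22 - 24))*q(1) = -29 + ((19 - 2)*(-22 - 24))*(-9) = -29 + (17*(-46))*(-9) = -29 - 782*(-9) = -29 + 7038 = 7009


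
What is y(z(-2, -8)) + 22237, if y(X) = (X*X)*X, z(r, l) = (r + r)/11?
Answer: 29597383/1331 ≈ 22237.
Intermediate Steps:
z(r, l) = 2*r/11 (z(r, l) = (2*r)*(1/11) = 2*r/11)
y(X) = X³ (y(X) = X²*X = X³)
y(z(-2, -8)) + 22237 = ((2/11)*(-2))³ + 22237 = (-4/11)³ + 22237 = -64/1331 + 22237 = 29597383/1331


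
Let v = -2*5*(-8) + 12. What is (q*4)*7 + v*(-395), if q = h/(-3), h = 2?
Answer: -109076/3 ≈ -36359.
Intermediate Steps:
q = -⅔ (q = 2/(-3) = 2*(-⅓) = -⅔ ≈ -0.66667)
v = 92 (v = -10*(-8) + 12 = 80 + 12 = 92)
(q*4)*7 + v*(-395) = -⅔*4*7 + 92*(-395) = -8/3*7 - 36340 = -56/3 - 36340 = -109076/3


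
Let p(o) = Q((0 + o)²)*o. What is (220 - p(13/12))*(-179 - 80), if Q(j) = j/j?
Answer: -680393/12 ≈ -56699.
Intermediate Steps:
Q(j) = 1
p(o) = o (p(o) = 1*o = o)
(220 - p(13/12))*(-179 - 80) = (220 - 13/12)*(-179 - 80) = (220 - 13/12)*(-259) = (2627/12)*(-259) = -680393/12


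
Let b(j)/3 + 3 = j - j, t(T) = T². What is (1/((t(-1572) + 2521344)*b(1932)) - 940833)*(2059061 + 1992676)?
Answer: -19031556061749096481/4992528 ≈ -3.8120e+12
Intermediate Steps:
b(j) = -9 (b(j) = -9 + 3*(j - j) = -9 + 3*0 = -9 + 0 = -9)
(1/((t(-1572) + 2521344)*b(1932)) - 940833)*(2059061 + 1992676) = (1/(((-1572)² + 2521344)*(-9)) - 940833)*(2059061 + 1992676) = (-⅑/(2471184 + 2521344) - 940833)*4051737 = (-⅑/4992528 - 940833)*4051737 = ((1/4992528)*(-⅑) - 940833)*4051737 = (-1/44932752 - 940833)*4051737 = -42274215862417/44932752*4051737 = -19031556061749096481/4992528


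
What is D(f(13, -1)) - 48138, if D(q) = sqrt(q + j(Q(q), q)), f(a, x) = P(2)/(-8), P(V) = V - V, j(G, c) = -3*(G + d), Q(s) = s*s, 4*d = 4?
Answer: -48138 + I*sqrt(3) ≈ -48138.0 + 1.732*I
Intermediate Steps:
d = 1 (d = (1/4)*4 = 1)
Q(s) = s**2
j(G, c) = -3 - 3*G (j(G, c) = -3*(G + 1) = -3*(1 + G) = -3 - 3*G)
P(V) = 0
f(a, x) = 0 (f(a, x) = 0/(-8) = 0*(-1/8) = 0)
D(q) = sqrt(-3 + q - 3*q**2) (D(q) = sqrt(q + (-3 - 3*q**2)) = sqrt(-3 + q - 3*q**2))
D(f(13, -1)) - 48138 = sqrt(-3 + 0 - 3*0**2) - 48138 = sqrt(-3 + 0 - 3*0) - 48138 = sqrt(-3 + 0 + 0) - 48138 = sqrt(-3) - 48138 = I*sqrt(3) - 48138 = -48138 + I*sqrt(3)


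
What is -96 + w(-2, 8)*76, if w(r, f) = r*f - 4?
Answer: -1616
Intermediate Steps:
w(r, f) = -4 + f*r (w(r, f) = f*r - 4 = -4 + f*r)
-96 + w(-2, 8)*76 = -96 + (-4 + 8*(-2))*76 = -96 + (-4 - 16)*76 = -96 - 20*76 = -96 - 1520 = -1616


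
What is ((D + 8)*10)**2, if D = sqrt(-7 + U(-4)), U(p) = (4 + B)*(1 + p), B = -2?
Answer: 5100 + 1600*I*sqrt(13) ≈ 5100.0 + 5768.9*I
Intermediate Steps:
U(p) = 2 + 2*p (U(p) = (4 - 2)*(1 + p) = 2*(1 + p) = 2 + 2*p)
D = I*sqrt(13) (D = sqrt(-7 + (2 + 2*(-4))) = sqrt(-7 + (2 - 8)) = sqrt(-7 - 6) = sqrt(-13) = I*sqrt(13) ≈ 3.6056*I)
((D + 8)*10)**2 = ((I*sqrt(13) + 8)*10)**2 = ((8 + I*sqrt(13))*10)**2 = (80 + 10*I*sqrt(13))**2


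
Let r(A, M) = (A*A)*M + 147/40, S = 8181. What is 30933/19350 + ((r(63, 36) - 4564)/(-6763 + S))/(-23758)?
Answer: 65994949101/41389151200 ≈ 1.5945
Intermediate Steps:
r(A, M) = 147/40 + M*A² (r(A, M) = A²*M + 147*(1/40) = M*A² + 147/40 = 147/40 + M*A²)
30933/19350 + ((r(63, 36) - 4564)/(-6763 + S))/(-23758) = 30933/19350 + (((147/40 + 36*63²) - 4564)/(-6763 + 8181))/(-23758) = 30933*(1/19350) + (((147/40 + 36*3969) - 4564)/1418)*(-1/23758) = 3437/2150 + (((147/40 + 142884) - 4564)*(1/1418))*(-1/23758) = 3437/2150 + ((5715507/40 - 4564)*(1/1418))*(-1/23758) = 3437/2150 + ((5532947/40)*(1/1418))*(-1/23758) = 3437/2150 + (5532947/56720)*(-1/23758) = 3437/2150 - 790421/192507680 = 65994949101/41389151200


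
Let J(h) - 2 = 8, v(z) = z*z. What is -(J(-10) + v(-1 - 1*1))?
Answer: -14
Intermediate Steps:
v(z) = z²
J(h) = 10 (J(h) = 2 + 8 = 10)
-(J(-10) + v(-1 - 1*1)) = -(10 + (-1 - 1*1)²) = -(10 + (-1 - 1)²) = -(10 + (-2)²) = -(10 + 4) = -1*14 = -14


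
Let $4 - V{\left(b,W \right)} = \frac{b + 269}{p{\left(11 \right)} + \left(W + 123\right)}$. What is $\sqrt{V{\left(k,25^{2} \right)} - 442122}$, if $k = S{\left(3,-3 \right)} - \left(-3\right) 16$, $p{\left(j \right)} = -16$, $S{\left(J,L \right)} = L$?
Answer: $\frac{i \sqrt{59224416270}}{366} \approx 664.92 i$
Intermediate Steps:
$k = 45$ ($k = -3 - \left(-3\right) 16 = -3 - -48 = -3 + 48 = 45$)
$V{\left(b,W \right)} = 4 - \frac{269 + b}{107 + W}$ ($V{\left(b,W \right)} = 4 - \frac{b + 269}{-16 + \left(W + 123\right)} = 4 - \frac{269 + b}{-16 + \left(123 + W\right)} = 4 - \frac{269 + b}{107 + W}$)
$\sqrt{V{\left(k,25^{2} \right)} - 442122} = \sqrt{\frac{159 - 45 + 4 \cdot 25^{2}}{107 + 25^{2}} - 442122} = \sqrt{\frac{159 - 45 + 4 \cdot 625}{107 + 625} - 442122} = \sqrt{\frac{159 - 45 + 2500}{732} - 442122} = \sqrt{\frac{1}{732} \cdot 2614 - 442122} = \sqrt{\frac{1307}{366} - 442122} = \sqrt{- \frac{161815345}{366}} = \frac{i \sqrt{59224416270}}{366}$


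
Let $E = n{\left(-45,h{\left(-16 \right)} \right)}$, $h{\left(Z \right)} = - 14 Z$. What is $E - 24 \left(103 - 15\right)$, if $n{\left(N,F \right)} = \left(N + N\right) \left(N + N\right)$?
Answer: $5988$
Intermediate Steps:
$n{\left(N,F \right)} = 4 N^{2}$ ($n{\left(N,F \right)} = 2 N 2 N = 4 N^{2}$)
$E = 8100$ ($E = 4 \left(-45\right)^{2} = 4 \cdot 2025 = 8100$)
$E - 24 \left(103 - 15\right) = 8100 - 24 \left(103 - 15\right) = 8100 - 24 \cdot 88 = 8100 - 2112 = 5988$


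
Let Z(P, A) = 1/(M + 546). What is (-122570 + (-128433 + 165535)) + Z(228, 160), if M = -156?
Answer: -33332519/390 ≈ -85468.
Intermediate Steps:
Z(P, A) = 1/390 (Z(P, A) = 1/(-156 + 546) = 1/390)
(-122570 + (-128433 + 165535)) + Z(228, 160) = (-122570 + (-128433 + 165535)) + 1/390 = (-122570 + 37102) + 1/390 = -85468 + 1/390 = -33332519/390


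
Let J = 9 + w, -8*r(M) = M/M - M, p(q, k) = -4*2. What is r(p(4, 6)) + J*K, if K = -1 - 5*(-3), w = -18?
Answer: -1017/8 ≈ -127.13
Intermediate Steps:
K = 14 (K = -1 + 15 = 14)
p(q, k) = -8
r(M) = -1/8 + M/8 (r(M) = -(M/M - M)/8 = -(1 - M)/8 = -1/8 + M/8)
J = -9 (J = 9 - 18 = -9)
r(p(4, 6)) + J*K = (-1/8 + (1/8)*(-8)) - 9*14 = (-1/8 - 1) - 126 = -9/8 - 126 = -1017/8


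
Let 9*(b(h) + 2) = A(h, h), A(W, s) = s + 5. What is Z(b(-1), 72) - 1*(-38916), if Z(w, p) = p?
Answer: 38988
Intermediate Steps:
A(W, s) = 5 + s
b(h) = -13/9 + h/9 (b(h) = -2 + (5 + h)/9 = -2 + (5/9 + h/9) = -13/9 + h/9)
Z(b(-1), 72) - 1*(-38916) = 72 - 1*(-38916) = 72 + 38916 = 38988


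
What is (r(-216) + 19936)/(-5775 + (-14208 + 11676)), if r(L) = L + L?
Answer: -19504/8307 ≈ -2.3479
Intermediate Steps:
r(L) = 2*L
(r(-216) + 19936)/(-5775 + (-14208 + 11676)) = (2*(-216) + 19936)/(-5775 + (-14208 + 11676)) = (-432 + 19936)/(-5775 - 2532) = 19504/(-8307) = 19504*(-1/8307) = -19504/8307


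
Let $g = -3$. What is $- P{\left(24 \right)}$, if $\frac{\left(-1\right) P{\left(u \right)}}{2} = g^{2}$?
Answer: $18$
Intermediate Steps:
$P{\left(u \right)} = -18$ ($P{\left(u \right)} = - 2 \left(-3\right)^{2} = \left(-2\right) 9 = -18$)
$- P{\left(24 \right)} = \left(-1\right) \left(-18\right) = 18$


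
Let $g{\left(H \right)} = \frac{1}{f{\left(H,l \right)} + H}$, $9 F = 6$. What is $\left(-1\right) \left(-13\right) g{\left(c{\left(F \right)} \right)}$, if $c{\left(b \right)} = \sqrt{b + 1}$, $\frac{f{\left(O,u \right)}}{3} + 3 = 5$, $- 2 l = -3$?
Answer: $\frac{234}{103} - \frac{13 \sqrt{15}}{103} \approx 1.783$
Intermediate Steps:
$l = \frac{3}{2}$ ($l = \left(- \frac{1}{2}\right) \left(-3\right) = \frac{3}{2} \approx 1.5$)
$F = \frac{2}{3}$ ($F = \frac{1}{9} \cdot 6 = \frac{2}{3} \approx 0.66667$)
$f{\left(O,u \right)} = 6$ ($f{\left(O,u \right)} = -9 + 3 \cdot 5 = -9 + 15 = 6$)
$c{\left(b \right)} = \sqrt{1 + b}$
$g{\left(H \right)} = \frac{1}{6 + H}$
$\left(-1\right) \left(-13\right) g{\left(c{\left(F \right)} \right)} = \frac{\left(-1\right) \left(-13\right)}{6 + \sqrt{1 + \frac{2}{3}}} = \frac{13}{6 + \sqrt{\frac{5}{3}}} = \frac{13}{6 + \frac{\sqrt{15}}{3}}$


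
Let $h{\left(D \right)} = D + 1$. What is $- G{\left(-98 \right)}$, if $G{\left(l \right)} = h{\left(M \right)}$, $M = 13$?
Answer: $-14$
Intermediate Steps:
$h{\left(D \right)} = 1 + D$
$G{\left(l \right)} = 14$ ($G{\left(l \right)} = 1 + 13 = 14$)
$- G{\left(-98 \right)} = \left(-1\right) 14 = -14$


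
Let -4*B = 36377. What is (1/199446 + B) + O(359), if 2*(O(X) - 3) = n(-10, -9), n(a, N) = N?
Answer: -3628221907/398892 ≈ -9095.8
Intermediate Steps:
B = -36377/4 (B = -1/4*36377 = -36377/4 ≈ -9094.3)
O(X) = -3/2 (O(X) = 3 + (1/2)*(-9) = 3 - 9/2 = -3/2)
(1/199446 + B) + O(359) = (1/199446 - 36377/4) - 3/2 = -3627623569/398892 - 3/2 = -3628221907/398892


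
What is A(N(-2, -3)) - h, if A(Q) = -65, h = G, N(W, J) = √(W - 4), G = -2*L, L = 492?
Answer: 919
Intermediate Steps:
G = -984 (G = -2*492 = -984)
N(W, J) = √(-4 + W)
h = -984
A(N(-2, -3)) - h = -65 - 1*(-984) = -65 + 984 = 919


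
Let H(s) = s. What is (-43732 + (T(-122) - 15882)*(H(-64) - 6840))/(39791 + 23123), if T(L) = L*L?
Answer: 3423230/31457 ≈ 108.82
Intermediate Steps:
T(L) = L²
(-43732 + (T(-122) - 15882)*(H(-64) - 6840))/(39791 + 23123) = (-43732 + ((-122)² - 15882)*(-64 - 6840))/(39791 + 23123) = (-43732 + (14884 - 15882)*(-6904))/62914 = (-43732 - 998*(-6904))*(1/62914) = (-43732 + 6890192)*(1/62914) = 6846460*(1/62914) = 3423230/31457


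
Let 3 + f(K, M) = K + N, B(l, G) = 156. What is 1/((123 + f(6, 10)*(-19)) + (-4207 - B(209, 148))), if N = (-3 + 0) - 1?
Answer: -1/4221 ≈ -0.00023691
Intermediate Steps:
N = -4 (N = -3 - 1 = -4)
f(K, M) = -7 + K (f(K, M) = -3 + (K - 4) = -3 + (-4 + K) = -7 + K)
1/((123 + f(6, 10)*(-19)) + (-4207 - B(209, 148))) = 1/((123 + (-7 + 6)*(-19)) + (-4207 - 1*156)) = 1/((123 - 1*(-19)) + (-4207 - 156)) = 1/((123 + 19) - 4363) = 1/(142 - 4363) = 1/(-4221) = -1/4221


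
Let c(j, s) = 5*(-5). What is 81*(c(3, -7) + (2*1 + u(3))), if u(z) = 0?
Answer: -1863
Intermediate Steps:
c(j, s) = -25
81*(c(3, -7) + (2*1 + u(3))) = 81*(-25 + (2*1 + 0)) = 81*(-25 + (2 + 0)) = 81*(-25 + 2) = 81*(-23) = -1863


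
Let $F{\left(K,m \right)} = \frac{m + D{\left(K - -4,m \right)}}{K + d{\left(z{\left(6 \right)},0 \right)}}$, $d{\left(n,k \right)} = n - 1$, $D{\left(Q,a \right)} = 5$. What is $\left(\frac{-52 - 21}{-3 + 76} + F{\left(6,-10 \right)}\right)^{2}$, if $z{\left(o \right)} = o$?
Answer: $\frac{256}{121} \approx 2.1157$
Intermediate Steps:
$d{\left(n,k \right)} = -1 + n$
$F{\left(K,m \right)} = \frac{5 + m}{5 + K}$ ($F{\left(K,m \right)} = \frac{m + 5}{K + \left(-1 + 6\right)} = \frac{5 + m}{K + 5} = \frac{5 + m}{5 + K}$)
$\left(\frac{-52 - 21}{-3 + 76} + F{\left(6,-10 \right)}\right)^{2} = \left(\frac{-52 - 21}{-3 + 76} + \frac{5 - 10}{5 + 6}\right)^{2} = \left(- \frac{73}{73} + \frac{1}{11} \left(-5\right)\right)^{2} = \left(\left(-73\right) \frac{1}{73} + \frac{1}{11} \left(-5\right)\right)^{2} = \left(-1 - \frac{5}{11}\right)^{2} = \left(- \frac{16}{11}\right)^{2} = \frac{256}{121}$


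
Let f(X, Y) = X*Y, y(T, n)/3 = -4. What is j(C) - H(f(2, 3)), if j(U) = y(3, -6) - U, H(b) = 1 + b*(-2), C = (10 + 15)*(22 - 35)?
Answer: 324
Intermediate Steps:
y(T, n) = -12 (y(T, n) = 3*(-4) = -12)
C = -325 (C = 25*(-13) = -325)
H(b) = 1 - 2*b
j(U) = -12 - U
j(C) - H(f(2, 3)) = (-12 - 1*(-325)) - (1 - 4*3) = (-12 + 325) - (1 - 2*6) = 313 - (1 - 12) = 313 - 1*(-11) = 313 + 11 = 324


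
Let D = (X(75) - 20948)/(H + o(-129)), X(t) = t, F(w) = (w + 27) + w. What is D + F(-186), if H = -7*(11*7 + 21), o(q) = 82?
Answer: -187507/604 ≈ -310.44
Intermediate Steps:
F(w) = 27 + 2*w (F(w) = (27 + w) + w = 27 + 2*w)
H = -686 (H = -7*(77 + 21) = -7*98 = -686)
D = 20873/604 (D = (75 - 20948)/(-686 + 82) = -20873/(-604) = -20873*(-1/604) = 20873/604 ≈ 34.558)
D + F(-186) = 20873/604 + (27 + 2*(-186)) = 20873/604 + (27 - 372) = 20873/604 - 345 = -187507/604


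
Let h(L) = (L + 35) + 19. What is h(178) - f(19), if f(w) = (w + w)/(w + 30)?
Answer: 11330/49 ≈ 231.22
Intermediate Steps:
f(w) = 2*w/(30 + w) (f(w) = (2*w)/(30 + w) = 2*w/(30 + w))
h(L) = 54 + L (h(L) = (35 + L) + 19 = 54 + L)
h(178) - f(19) = (54 + 178) - 2*19/(30 + 19) = 232 - 2*19/49 = 232 - 1*38/49 = 232 - 38/49 = 11330/49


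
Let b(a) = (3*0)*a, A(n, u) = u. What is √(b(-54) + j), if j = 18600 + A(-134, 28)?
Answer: 2*√4657 ≈ 136.48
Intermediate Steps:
b(a) = 0 (b(a) = 0*a = 0)
j = 18628 (j = 18600 + 28 = 18628)
√(b(-54) + j) = √(0 + 18628) = √18628 = 2*√4657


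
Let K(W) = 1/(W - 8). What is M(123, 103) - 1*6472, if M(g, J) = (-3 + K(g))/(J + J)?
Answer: -76661012/11845 ≈ -6472.0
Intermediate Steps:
K(W) = 1/(-8 + W)
M(g, J) = (-3 + 1/(-8 + g))/(2*J) (M(g, J) = (-3 + 1/(-8 + g))/(J + J) = (-3 + 1/(-8 + g))/((2*J)) = (-3 + 1/(-8 + g))*(1/(2*J)) = (-3 + 1/(-8 + g))/(2*J))
M(123, 103) - 1*6472 = (½)*(25 - 3*123)/(103*(-8 + 123)) - 1*6472 = (½)*(1/103)*(25 - 369)/115 - 6472 = (½)*(1/103)*(1/115)*(-344) - 6472 = -172/11845 - 6472 = -76661012/11845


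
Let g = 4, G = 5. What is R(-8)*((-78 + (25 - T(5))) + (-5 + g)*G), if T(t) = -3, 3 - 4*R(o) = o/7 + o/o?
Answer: -605/14 ≈ -43.214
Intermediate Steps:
R(o) = ½ - o/28 (R(o) = ¾ - (o/7 + o/o)/4 = ¾ - (o*(⅐) + 1)/4 = ¾ - (o/7 + 1)/4 = ¾ - (1 + o/7)/4 = ¾ + (-¼ - o/28) = ½ - o/28)
R(-8)*((-78 + (25 - T(5))) + (-5 + g)*G) = (½ - 1/28*(-8))*((-78 + (25 - 1*(-3))) + (-5 + 4)*5) = (½ + 2/7)*((-78 + (25 + 3)) - 1*5) = 11*((-78 + 28) - 5)/14 = 11*(-50 - 5)/14 = (11/14)*(-55) = -605/14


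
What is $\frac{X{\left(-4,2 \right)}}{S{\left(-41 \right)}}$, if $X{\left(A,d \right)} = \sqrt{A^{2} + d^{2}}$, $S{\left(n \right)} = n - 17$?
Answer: $- \frac{\sqrt{5}}{29} \approx -0.077106$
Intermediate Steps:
$S{\left(n \right)} = -17 + n$ ($S{\left(n \right)} = n - 17 = -17 + n$)
$\frac{X{\left(-4,2 \right)}}{S{\left(-41 \right)}} = \frac{\sqrt{\left(-4\right)^{2} + 2^{2}}}{-17 - 41} = \frac{\sqrt{16 + 4}}{-58} = - \frac{\sqrt{20}}{58} = - \frac{2 \sqrt{5}}{58} = - \frac{\sqrt{5}}{29}$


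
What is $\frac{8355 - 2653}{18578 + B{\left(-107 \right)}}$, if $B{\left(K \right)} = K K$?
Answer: $\frac{5702}{30027} \approx 0.1899$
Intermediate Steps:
$B{\left(K \right)} = K^{2}$
$\frac{8355 - 2653}{18578 + B{\left(-107 \right)}} = \frac{8355 - 2653}{18578 + \left(-107\right)^{2}} = \frac{5702}{18578 + 11449} = \frac{5702}{30027}$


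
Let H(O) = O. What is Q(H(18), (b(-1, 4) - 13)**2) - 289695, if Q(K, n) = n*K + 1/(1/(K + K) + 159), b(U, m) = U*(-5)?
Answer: -1651908639/5725 ≈ -2.8854e+5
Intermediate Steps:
b(U, m) = -5*U
Q(K, n) = 1/(159 + 1/(2*K)) + K*n (Q(K, n) = K*n + 1/(1/(2*K) + 159) = K*n + 1/(159 + 1/(2*K)) = 1/(159 + 1/(2*K)) + K*n)
Q(H(18), (b(-1, 4) - 13)**2) - 289695 = 18*(2 + (-5*(-1) - 13)**2 + 318*18*(-5*(-1) - 13)**2)/(1 + 318*18) - 289695 = 18*(2 + (5 - 13)**2 + 318*18*(5 - 13)**2)/(1 + 5724) - 289695 = 18*(2 + (-8)**2 + 318*18*(-8)**2)/5725 - 289695 = 18*(1/5725)*(2 + 64 + 318*18*64) - 289695 = 18*(1/5725)*(2 + 64 + 366336) - 289695 = 18*(1/5725)*366402 - 289695 = 6595236/5725 - 289695 = -1651908639/5725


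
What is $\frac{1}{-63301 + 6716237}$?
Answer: $\frac{1}{6652936} \approx 1.5031 \cdot 10^{-7}$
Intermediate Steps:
$\frac{1}{-63301 + 6716237} = \frac{1}{6652936}$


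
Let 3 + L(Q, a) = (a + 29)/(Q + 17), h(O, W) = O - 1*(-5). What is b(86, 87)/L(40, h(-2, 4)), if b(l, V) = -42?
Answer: 2394/139 ≈ 17.223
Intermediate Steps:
h(O, W) = 5 + O (h(O, W) = O + 5 = 5 + O)
L(Q, a) = -3 + (29 + a)/(17 + Q) (L(Q, a) = -3 + (a + 29)/(Q + 17) = -3 + (29 + a)/(17 + Q))
b(86, 87)/L(40, h(-2, 4)) = -42*(17 + 40)/(-22 + (5 - 2) - 3*40) = -42*57/(-22 + 3 - 120) = -42/((1/57)*(-139)) = -42/(-139/57) = -42*(-57/139) = 2394/139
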